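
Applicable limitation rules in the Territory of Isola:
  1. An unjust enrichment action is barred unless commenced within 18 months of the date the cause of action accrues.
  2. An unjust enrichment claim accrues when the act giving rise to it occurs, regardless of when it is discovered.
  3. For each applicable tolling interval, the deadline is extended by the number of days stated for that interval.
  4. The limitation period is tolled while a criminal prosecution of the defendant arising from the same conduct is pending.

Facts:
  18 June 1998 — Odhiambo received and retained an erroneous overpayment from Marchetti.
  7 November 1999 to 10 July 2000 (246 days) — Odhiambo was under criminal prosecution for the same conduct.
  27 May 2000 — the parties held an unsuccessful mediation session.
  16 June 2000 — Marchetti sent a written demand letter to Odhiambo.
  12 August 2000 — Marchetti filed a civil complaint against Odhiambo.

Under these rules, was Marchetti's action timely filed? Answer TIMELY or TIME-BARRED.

The cause of action accrued on 18 June 1998, the date of the act.
18 months from 18 June 1998 is 18 December 1999.
The pending criminal prosecution from 7 November 1999 to 10 July 2000 tolled the period for 246 days, extending the deadline to 20 August 2000.
Nothing else in the chronology tolls or restarts the period.
Filing on 12 August 2000 beat the 20 August 2000 deadline — the action is timely.

TIMELY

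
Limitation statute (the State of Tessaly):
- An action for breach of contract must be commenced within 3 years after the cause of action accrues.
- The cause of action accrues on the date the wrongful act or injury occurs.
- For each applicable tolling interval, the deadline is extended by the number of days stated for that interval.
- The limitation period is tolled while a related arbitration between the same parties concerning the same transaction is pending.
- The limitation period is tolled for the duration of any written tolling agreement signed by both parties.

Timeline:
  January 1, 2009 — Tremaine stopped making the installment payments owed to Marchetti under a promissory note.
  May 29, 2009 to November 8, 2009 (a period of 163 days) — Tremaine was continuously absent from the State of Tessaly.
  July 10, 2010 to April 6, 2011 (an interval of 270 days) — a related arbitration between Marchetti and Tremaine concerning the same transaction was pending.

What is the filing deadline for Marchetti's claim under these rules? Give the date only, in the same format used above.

September 27, 2012

The cause of action accrued on January 1, 2009, the date of the act.
Adding the 3 years base period to January 1, 2009 gives a deadline of January 1, 2012, before any tolling.
The pending related arbitration from July 10, 2010 to April 6, 2011 tolled the period for 270 days, extending the deadline to September 27, 2012.
No stated provision tolls the period for the defendant's absence, so the interval from May 29, 2009 to November 8, 2009 has no effect on the deadline.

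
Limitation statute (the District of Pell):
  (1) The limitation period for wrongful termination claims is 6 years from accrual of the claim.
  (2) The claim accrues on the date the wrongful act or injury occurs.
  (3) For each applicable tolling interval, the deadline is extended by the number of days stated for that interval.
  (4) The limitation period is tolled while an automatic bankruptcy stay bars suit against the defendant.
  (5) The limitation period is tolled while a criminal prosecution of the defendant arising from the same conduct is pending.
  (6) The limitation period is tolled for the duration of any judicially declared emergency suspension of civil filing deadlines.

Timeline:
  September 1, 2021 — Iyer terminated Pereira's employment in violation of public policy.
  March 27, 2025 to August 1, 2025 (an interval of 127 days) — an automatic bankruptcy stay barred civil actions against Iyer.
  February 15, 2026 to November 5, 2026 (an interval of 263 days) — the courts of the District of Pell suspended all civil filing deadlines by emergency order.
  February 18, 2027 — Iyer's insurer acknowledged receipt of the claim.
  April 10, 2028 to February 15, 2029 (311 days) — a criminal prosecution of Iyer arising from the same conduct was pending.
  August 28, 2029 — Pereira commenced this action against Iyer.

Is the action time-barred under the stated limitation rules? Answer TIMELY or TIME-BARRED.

The claim accrued on September 1, 2021, the date of the act.
The untolled deadline — 6 years after September 1, 2021 — is September 1, 2027.
Because the automatic bankruptcy stay ran from March 27, 2025 to August 1, 2025, the deadline is extended by 127 days to January 6, 2028.
The period was tolled for 263 days by the emergency suspension of filing deadlines (February 15, 2026 to November 5, 2026), pushing the deadline to September 25, 2028.
The period was tolled for 311 days by the pending criminal prosecution (April 10, 2028 to February 15, 2029), pushing the deadline to August 2, 2029.
None of the other events listed affects the running of the period under the stated rules.
The August 28, 2029 filing falls after the August 2, 2029 deadline; the claim is time-barred.

TIME-BARRED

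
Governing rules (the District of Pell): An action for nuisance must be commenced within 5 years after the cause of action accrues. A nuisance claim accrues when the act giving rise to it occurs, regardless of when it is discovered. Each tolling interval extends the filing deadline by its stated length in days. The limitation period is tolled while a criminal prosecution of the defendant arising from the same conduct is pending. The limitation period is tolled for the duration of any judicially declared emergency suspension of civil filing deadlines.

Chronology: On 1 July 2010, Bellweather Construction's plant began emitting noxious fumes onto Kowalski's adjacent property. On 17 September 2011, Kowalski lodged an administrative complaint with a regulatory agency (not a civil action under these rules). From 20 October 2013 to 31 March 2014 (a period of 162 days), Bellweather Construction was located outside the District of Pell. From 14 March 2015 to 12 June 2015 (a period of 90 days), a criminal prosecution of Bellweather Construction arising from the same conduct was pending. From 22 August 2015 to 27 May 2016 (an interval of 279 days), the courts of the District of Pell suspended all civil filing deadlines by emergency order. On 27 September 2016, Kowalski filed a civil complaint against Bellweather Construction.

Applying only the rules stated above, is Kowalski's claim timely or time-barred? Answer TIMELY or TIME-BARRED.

The claim accrued on 1 July 2010, when the wrongful act occurred.
The untolled deadline — 5 years after 1 July 2010 — is 1 July 2015.
Because the pending criminal prosecution ran from 14 March 2015 to 12 June 2015, the deadline is extended by 90 days to 29 September 2015.
Because the emergency suspension of filing deadlines ran from 22 August 2015 to 27 May 2016, the deadline is extended by 279 days to 4 July 2016.
Although the defendant's absence ran from 20 October 2013 to 31 March 2014, the stated rules do not make that a tolling event, so it is disregarded.
The other events in the timeline have no effect on the limitation period under the stated rules.
The 27 September 2016 filing falls after the 4 July 2016 deadline; the claim is time-barred.

TIME-BARRED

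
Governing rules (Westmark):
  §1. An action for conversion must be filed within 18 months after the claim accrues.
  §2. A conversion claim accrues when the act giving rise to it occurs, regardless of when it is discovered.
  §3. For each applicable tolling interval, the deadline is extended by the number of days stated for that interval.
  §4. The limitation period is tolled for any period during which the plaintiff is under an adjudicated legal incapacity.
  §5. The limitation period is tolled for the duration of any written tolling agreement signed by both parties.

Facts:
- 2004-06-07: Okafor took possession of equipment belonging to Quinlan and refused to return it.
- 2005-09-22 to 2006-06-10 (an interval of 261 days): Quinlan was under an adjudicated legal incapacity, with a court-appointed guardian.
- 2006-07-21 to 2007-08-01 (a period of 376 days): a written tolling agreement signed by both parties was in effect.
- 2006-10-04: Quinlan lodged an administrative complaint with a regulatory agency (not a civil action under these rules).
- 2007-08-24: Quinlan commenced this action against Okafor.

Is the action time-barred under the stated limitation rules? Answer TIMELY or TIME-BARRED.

The claim accrued on 2004-06-07, when the wrongful act occurred.
The untolled deadline — 18 months after 2004-06-07 — is 2005-12-07.
Because the plaintiff's legal incapacity ran from 2005-09-22 to 2006-06-10, the deadline is extended by 261 days to 2006-08-25.
The period was tolled for 376 days by the written tolling agreement (2006-07-21 to 2007-08-01), pushing the deadline to 2007-09-05.
Nothing else in the chronology tolls or restarts the period.
Filing on 2007-08-24 beat the 2007-09-05 deadline — the action is timely.

TIMELY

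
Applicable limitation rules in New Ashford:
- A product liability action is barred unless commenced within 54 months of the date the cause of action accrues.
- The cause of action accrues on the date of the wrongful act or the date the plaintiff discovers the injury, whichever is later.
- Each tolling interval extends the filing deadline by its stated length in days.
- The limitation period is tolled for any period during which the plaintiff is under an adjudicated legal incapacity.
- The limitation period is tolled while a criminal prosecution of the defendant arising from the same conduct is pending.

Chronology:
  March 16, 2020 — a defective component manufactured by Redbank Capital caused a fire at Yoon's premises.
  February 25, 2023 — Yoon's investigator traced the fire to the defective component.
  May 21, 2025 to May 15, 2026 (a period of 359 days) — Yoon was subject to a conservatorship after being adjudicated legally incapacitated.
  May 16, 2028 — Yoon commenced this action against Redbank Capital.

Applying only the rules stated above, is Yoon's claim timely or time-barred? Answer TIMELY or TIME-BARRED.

TIMELY

The claim accrued on February 25, 2023 — the later of the March 16, 2020 act and the February 25, 2023 discovery.
54 months from February 25, 2023 is August 25, 2027.
The plaintiff's legal incapacity from May 21, 2025 to May 15, 2026 tolled the period for 359 days, extending the deadline to August 18, 2028.
The May 16, 2028 filing precedes the August 18, 2028 deadline; the claim is timely.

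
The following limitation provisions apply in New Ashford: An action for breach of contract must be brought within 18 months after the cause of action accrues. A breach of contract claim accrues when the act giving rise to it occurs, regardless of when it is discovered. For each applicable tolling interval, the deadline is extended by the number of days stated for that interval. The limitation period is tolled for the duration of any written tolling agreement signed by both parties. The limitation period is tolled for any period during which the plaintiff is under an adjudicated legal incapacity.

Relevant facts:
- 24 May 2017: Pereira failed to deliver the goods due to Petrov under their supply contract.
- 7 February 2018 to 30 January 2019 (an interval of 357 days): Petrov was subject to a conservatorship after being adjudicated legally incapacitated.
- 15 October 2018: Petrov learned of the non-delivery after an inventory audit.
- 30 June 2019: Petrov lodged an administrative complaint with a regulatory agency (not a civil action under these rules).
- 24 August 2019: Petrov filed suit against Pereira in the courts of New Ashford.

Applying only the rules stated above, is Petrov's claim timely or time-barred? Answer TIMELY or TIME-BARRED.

Because the rule ties accrual to occurrence, the claim accrued on 24 May 2017, not on the 15 October 2018 discovery date.
The untolled deadline — 18 months after 24 May 2017 — is 24 November 2018.
The period was tolled for 357 days by the plaintiff's legal incapacity (7 February 2018 to 30 January 2019), pushing the deadline to 16 November 2019.
Nothing else in the chronology tolls or restarts the period.
Petrov filed on 24 August 2019, before the 16 November 2019 deadline, so the action is timely.

TIMELY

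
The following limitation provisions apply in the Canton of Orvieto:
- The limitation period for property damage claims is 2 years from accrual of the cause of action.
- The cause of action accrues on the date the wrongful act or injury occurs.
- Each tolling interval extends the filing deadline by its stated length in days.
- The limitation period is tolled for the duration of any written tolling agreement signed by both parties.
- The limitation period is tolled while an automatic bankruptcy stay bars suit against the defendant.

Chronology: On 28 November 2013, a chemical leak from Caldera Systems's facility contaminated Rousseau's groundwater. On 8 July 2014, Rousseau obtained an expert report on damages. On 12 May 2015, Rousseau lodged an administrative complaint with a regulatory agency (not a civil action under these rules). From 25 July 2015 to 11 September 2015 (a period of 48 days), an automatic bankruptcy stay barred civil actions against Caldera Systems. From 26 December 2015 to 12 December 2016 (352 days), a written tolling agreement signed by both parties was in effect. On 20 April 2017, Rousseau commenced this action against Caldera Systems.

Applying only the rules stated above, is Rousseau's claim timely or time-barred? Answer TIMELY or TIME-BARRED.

TIME-BARRED

The claim accrued on 28 November 2013, when the wrongful act occurred.
Adding the 2 years base period to 28 November 2013 gives a deadline of 28 November 2015, before any tolling.
The period was tolled for 48 days by the automatic bankruptcy stay (25 July 2015 to 11 September 2015), pushing the deadline to 15 January 2016.
The written tolling agreement from 26 December 2015 to 12 December 2016 tolled the period for 352 days, extending the deadline to 1 January 2017.
Nothing else in the chronology tolls or restarts the period.
Filing on 20 April 2017 missed the 1 January 2017 deadline — the action is time-barred.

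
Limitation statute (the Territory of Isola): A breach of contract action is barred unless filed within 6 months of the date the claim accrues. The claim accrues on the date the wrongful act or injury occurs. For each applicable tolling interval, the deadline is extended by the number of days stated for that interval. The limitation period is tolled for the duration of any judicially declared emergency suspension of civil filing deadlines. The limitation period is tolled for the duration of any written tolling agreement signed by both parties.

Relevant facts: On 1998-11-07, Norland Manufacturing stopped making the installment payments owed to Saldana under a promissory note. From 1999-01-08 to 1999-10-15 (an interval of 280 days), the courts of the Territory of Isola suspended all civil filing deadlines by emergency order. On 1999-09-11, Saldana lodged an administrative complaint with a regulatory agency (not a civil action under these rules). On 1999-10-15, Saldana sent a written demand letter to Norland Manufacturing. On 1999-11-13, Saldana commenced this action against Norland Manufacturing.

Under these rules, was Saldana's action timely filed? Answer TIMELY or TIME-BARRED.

TIMELY

The limitation period began to run on 1998-11-07.
Adding the 6 months base period to 1998-11-07 gives a deadline of 1999-05-07, before any tolling.
The emergency suspension of filing deadlines from 1999-01-08 to 1999-10-15 tolled the period for 280 days, extending the deadline to 2000-02-11.
Nothing else in the chronology tolls or restarts the period.
The 1999-11-13 filing precedes the 2000-02-11 deadline; the claim is timely.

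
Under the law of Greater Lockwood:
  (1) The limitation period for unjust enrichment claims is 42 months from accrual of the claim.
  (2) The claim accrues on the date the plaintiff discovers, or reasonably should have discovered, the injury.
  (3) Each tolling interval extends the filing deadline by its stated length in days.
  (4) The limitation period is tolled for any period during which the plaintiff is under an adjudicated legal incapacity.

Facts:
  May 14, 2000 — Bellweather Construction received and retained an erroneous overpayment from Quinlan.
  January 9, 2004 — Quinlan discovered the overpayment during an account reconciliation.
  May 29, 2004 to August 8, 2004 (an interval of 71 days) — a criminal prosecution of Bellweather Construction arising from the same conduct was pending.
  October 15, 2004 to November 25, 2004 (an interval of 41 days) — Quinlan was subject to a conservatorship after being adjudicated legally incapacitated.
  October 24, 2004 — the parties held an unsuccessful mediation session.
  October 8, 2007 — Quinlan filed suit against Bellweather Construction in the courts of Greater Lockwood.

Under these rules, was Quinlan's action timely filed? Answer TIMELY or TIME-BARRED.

TIME-BARRED

Under the discovery rule, the claim accrued on January 9, 2004, when Quinlan discovered the injury — not on the May 14, 2000 date of the underlying act.
The untolled deadline — 42 months after January 9, 2004 — is July 9, 2007.
The period was tolled for 41 days by the plaintiff's legal incapacity (October 15, 2004 to November 25, 2004), pushing the deadline to August 19, 2007.
The pending criminal prosecution from May 29, 2004 to August 8, 2004 does not toll the period, because no stated rule makes a criminal prosecution a tolling event.
Nothing else in the chronology tolls or restarts the period.
Filing on October 8, 2007 missed the August 19, 2007 deadline — the action is time-barred.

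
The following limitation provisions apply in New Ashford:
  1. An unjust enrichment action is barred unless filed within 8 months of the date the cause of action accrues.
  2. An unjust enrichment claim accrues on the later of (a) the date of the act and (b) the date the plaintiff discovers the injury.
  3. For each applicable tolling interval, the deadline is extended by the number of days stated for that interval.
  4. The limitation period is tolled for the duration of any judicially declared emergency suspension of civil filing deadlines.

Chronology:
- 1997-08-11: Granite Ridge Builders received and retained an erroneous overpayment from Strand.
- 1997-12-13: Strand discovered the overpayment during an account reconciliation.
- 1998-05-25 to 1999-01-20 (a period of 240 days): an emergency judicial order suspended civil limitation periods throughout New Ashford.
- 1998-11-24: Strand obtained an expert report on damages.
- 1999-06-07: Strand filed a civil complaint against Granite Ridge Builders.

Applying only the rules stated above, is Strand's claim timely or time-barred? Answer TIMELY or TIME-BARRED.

TIME-BARRED

Because discovery on 1997-12-13 post-dates the 1997-08-11 act, accrual under the later-of rule falls on 1997-12-13.
8 months from 1997-12-13 is 1998-08-13.
The emergency suspension of filing deadlines from 1998-05-25 to 1999-01-20 tolled the period for 240 days, extending the deadline to 1999-04-10.
Nothing else in the chronology tolls or restarts the period.
Strand filed on 1999-06-07, after the 1999-04-10 deadline, so the action is time-barred.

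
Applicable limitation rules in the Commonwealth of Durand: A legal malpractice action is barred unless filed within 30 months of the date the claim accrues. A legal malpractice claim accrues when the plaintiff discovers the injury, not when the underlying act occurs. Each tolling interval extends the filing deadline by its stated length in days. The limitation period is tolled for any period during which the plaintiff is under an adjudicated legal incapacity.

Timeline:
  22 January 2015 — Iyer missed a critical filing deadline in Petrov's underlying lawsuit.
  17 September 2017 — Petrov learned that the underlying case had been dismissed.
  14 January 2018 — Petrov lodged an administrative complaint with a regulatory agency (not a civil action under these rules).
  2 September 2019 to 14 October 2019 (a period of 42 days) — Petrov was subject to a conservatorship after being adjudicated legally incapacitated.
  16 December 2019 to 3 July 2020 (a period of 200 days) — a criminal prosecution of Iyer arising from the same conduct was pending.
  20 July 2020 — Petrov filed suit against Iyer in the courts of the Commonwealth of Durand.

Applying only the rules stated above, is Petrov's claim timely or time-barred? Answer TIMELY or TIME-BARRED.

TIME-BARRED

The claim did not accrue until Petrov discovered the injury on 17 September 2017; the 22 January 2015 act date does not start the clock under the stated rule.
Adding the 30 months base period to 17 September 2017 gives a deadline of 17 March 2020, before any tolling.
The period was tolled for 42 days by the plaintiff's legal incapacity (2 September 2019 to 14 October 2019), pushing the deadline to 28 April 2020.
No stated provision tolls the period for a criminal prosecution, so the interval from 16 December 2019 to 3 July 2020 has no effect on the deadline.
None of the other events listed affects the running of the period under the stated rules.
Petrov filed on 20 July 2020, after the 28 April 2020 deadline, so the action is time-barred.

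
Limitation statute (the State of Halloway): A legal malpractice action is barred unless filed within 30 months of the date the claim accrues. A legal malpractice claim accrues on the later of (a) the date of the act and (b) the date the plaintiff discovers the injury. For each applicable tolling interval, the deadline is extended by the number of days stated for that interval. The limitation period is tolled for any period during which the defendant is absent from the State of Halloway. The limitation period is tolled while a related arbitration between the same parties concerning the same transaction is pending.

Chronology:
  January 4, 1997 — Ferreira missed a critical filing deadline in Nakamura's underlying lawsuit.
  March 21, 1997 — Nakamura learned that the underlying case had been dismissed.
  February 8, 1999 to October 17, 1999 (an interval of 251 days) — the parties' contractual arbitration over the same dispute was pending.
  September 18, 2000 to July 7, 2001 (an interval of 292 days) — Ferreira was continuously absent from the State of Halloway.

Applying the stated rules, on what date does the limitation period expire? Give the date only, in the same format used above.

Because discovery on March 21, 1997 post-dates the January 4, 1997 act, accrual under the later-of rule falls on March 21, 1997.
The untolled deadline — 30 months after March 21, 1997 — is September 21, 1999.
The pending related arbitration from February 8, 1999 to October 17, 1999 tolled the period for 251 days, extending the deadline to May 29, 2000.
The defendant's absence from the jurisdiction starting September 18, 2000 came too late — the period had run on May 29, 2000 — and so does not extend the deadline.

May 29, 2000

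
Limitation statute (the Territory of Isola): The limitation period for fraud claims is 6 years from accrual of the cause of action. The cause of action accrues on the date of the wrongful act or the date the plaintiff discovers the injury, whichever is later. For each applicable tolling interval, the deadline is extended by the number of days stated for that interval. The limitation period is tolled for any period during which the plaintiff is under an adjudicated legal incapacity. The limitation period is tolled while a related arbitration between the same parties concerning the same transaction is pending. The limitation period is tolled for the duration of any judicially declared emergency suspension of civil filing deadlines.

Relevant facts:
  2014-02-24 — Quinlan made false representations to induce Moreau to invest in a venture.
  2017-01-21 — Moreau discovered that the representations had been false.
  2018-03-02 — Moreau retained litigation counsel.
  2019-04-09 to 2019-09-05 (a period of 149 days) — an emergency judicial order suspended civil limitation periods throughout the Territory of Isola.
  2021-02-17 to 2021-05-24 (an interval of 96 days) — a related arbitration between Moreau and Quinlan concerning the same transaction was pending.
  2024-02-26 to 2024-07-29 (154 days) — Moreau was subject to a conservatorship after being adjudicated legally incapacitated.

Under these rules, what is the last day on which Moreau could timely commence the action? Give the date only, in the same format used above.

Taking the later of the act (2014-02-24) and discovery (2017-01-21), the claim accrued on 2017-01-21.
6 years from 2017-01-21 is 2023-01-21.
The emergency suspension of filing deadlines from 2019-04-09 to 2019-09-05 tolled the period for 149 days, extending the deadline to 2023-06-19.
Because the pending related arbitration ran from 2021-02-17 to 2021-05-24, the deadline is extended by 96 days to 2023-09-23.
The plaintiff's legal incapacity starting 2024-02-26 came too late — the period had run on 2023-09-23 — and so does not extend the deadline.
Nothing else in the chronology tolls or restarts the period.

2023-09-23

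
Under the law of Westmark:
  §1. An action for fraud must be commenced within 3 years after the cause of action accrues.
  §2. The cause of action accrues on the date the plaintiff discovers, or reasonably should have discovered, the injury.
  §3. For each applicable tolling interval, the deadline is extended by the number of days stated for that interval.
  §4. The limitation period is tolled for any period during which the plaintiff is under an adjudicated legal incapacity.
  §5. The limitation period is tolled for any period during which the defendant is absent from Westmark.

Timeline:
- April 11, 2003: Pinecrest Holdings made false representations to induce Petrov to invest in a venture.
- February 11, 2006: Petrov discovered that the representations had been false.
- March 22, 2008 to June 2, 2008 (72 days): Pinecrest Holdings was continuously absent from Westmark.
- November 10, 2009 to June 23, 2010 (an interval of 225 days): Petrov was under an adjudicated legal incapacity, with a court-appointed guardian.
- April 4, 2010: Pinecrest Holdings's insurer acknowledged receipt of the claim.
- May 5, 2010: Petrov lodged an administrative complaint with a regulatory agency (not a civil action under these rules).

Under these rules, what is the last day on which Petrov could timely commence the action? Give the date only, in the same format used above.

The claim did not accrue until Petrov discovered the injury on February 11, 2006; the April 11, 2003 act date does not start the clock under the stated rule.
The untolled deadline — 3 years after February 11, 2006 — is February 11, 2009.
Because the defendant's absence from the jurisdiction ran from March 22, 2008 to June 2, 2008, the deadline is extended by 72 days to April 24, 2009.
The plaintiff's legal incapacity starting November 10, 2009 came too late — the period had run on April 24, 2009 — and so does not extend the deadline.
None of the other events listed affects the running of the period under the stated rules.

April 24, 2009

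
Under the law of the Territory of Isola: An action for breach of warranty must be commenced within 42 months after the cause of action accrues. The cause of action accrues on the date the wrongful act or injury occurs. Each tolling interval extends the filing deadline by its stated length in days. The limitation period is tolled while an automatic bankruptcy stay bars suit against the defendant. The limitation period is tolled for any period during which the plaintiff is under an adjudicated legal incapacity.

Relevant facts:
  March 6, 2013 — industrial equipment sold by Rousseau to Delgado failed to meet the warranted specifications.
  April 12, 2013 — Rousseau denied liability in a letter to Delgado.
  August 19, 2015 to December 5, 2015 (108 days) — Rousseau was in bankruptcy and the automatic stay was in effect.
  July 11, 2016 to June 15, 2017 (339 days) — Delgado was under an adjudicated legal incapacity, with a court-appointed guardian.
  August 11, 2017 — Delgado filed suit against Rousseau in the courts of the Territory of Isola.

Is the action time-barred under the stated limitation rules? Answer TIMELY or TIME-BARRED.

TIMELY

The cause of action accrued on March 6, 2013, the date of the act.
The untolled deadline — 42 months after March 6, 2013 — is September 6, 2016.
The period was tolled for 108 days by the automatic bankruptcy stay (August 19, 2015 to December 5, 2015), pushing the deadline to December 23, 2016.
The plaintiff's legal incapacity from July 11, 2016 to June 15, 2017 tolled the period for 339 days, extending the deadline to November 27, 2017.
The other events in the timeline have no effect on the limitation period under the stated rules.
Delgado filed on August 11, 2017, before the November 27, 2017 deadline, so the action is timely.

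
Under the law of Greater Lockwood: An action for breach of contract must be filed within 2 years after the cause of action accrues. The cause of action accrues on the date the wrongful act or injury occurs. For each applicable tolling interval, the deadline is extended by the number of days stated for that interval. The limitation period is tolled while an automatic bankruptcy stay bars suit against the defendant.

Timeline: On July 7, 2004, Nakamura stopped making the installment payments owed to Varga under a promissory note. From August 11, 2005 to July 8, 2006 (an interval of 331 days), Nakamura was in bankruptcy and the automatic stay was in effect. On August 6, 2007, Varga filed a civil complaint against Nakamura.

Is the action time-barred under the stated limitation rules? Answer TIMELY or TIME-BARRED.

The cause of action accrued on July 7, 2004, the date of the act.
The untolled deadline — 2 years after July 7, 2004 — is July 7, 2006.
The automatic bankruptcy stay from August 11, 2005 to July 8, 2006 tolled the period for 331 days, extending the deadline to June 3, 2007.
Varga filed on August 6, 2007, after the June 3, 2007 deadline, so the action is time-barred.

TIME-BARRED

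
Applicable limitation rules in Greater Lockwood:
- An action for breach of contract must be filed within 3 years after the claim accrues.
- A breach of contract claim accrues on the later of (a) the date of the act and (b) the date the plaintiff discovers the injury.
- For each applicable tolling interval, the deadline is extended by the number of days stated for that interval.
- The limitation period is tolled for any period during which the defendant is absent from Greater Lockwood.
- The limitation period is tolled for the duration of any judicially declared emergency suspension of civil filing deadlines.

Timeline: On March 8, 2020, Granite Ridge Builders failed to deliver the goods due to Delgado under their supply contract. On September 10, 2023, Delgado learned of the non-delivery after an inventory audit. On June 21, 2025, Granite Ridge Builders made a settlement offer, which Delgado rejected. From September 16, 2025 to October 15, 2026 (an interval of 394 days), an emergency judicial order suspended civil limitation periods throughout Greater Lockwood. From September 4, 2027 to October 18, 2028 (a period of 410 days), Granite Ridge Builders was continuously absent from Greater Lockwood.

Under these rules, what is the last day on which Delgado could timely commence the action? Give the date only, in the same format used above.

November 22, 2028

The claim accrued on September 10, 2023 — the later of the March 8, 2020 act and the September 10, 2023 discovery.
3 years from September 10, 2023 is September 10, 2026.
The emergency suspension of filing deadlines from September 16, 2025 to October 15, 2026 tolled the period for 394 days, extending the deadline to October 9, 2027.
The defendant's absence from the jurisdiction from September 4, 2027 to October 18, 2028 tolled the period for 410 days, extending the deadline to November 22, 2028.
Nothing else in the chronology tolls or restarts the period.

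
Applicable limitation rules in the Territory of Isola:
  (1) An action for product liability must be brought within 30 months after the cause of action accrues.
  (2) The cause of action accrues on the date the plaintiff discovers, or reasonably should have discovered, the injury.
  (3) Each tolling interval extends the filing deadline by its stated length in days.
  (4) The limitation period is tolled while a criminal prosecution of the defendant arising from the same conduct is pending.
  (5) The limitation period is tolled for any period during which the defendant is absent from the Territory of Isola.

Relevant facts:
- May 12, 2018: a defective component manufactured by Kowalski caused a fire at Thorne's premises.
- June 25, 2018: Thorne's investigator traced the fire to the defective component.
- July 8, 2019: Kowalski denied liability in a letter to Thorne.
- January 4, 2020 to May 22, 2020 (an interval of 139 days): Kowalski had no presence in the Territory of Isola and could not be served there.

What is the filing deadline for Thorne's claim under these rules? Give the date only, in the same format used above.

May 13, 2021

The claim did not accrue until Thorne discovered the injury on June 25, 2018; the May 12, 2018 act date does not start the clock under the stated rule.
Adding the 30 months base period to June 25, 2018 gives a deadline of December 25, 2020, before any tolling.
Because the defendant's absence from the jurisdiction ran from January 4, 2020 to May 22, 2020, the deadline is extended by 139 days to May 13, 2021.
The other events in the timeline have no effect on the limitation period under the stated rules.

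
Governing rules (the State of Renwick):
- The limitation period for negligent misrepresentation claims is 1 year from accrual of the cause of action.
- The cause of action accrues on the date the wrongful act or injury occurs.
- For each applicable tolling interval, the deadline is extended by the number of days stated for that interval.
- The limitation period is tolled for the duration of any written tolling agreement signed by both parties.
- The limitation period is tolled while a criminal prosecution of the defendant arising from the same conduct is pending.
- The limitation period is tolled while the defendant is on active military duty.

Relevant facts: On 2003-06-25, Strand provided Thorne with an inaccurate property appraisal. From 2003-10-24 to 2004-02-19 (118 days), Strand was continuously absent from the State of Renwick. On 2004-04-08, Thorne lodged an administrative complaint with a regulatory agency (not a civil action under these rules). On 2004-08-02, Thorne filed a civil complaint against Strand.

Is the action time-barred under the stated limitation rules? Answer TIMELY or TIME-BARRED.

TIME-BARRED

The claim accrued on 2003-06-25, when the wrongful act occurred.
The untolled deadline — 1 year after 2003-06-25 — is 2004-06-25.
No stated provision tolls the period for the defendant's absence, so the interval from 2003-10-24 to 2004-02-19 has no effect on the deadline.
Nothing else in the chronology tolls or restarts the period.
Filing on 2004-08-02 missed the 2004-06-25 deadline — the action is time-barred.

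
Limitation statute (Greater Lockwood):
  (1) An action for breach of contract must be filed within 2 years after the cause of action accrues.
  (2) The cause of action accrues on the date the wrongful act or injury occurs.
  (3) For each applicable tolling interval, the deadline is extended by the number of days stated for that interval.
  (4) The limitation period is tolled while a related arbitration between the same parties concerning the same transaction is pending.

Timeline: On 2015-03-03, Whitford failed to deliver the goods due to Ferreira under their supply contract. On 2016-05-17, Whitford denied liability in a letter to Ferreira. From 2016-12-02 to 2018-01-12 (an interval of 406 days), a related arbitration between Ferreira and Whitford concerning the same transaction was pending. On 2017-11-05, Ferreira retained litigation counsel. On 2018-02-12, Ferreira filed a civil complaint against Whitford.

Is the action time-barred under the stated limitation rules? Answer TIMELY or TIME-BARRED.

The claim accrued on 2015-03-03, when the wrongful act occurred.
2 years from 2015-03-03 is 2017-03-03.
The period was tolled for 406 days by the pending related arbitration (2016-12-02 to 2018-01-12), pushing the deadline to 2018-04-13.
The other events in the timeline have no effect on the limitation period under the stated rules.
The 2018-02-12 filing precedes the 2018-04-13 deadline; the claim is timely.

TIMELY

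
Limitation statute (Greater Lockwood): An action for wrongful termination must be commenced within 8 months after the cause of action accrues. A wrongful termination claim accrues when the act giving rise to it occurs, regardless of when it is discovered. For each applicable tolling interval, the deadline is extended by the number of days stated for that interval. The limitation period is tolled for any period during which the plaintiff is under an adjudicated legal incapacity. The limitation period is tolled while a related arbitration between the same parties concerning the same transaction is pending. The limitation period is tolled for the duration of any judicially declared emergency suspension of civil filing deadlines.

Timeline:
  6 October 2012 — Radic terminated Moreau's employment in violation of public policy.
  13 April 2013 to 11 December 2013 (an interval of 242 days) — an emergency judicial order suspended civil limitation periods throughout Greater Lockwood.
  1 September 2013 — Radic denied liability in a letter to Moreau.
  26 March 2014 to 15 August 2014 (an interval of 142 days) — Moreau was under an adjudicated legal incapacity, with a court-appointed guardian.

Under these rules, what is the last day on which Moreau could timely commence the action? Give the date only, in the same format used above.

3 February 2014

The claim accrued on 6 October 2012, when the wrongful act occurred.
8 months from 6 October 2012 is 6 June 2013.
Because the emergency suspension of filing deadlines ran from 13 April 2013 to 11 December 2013, the deadline is extended by 242 days to 3 February 2014.
The plaintiff's legal incapacity from 26 March 2014 to 15 August 2014 began after the period had already run on 3 February 2014, so it has no tolling effect.
The other events in the timeline have no effect on the limitation period under the stated rules.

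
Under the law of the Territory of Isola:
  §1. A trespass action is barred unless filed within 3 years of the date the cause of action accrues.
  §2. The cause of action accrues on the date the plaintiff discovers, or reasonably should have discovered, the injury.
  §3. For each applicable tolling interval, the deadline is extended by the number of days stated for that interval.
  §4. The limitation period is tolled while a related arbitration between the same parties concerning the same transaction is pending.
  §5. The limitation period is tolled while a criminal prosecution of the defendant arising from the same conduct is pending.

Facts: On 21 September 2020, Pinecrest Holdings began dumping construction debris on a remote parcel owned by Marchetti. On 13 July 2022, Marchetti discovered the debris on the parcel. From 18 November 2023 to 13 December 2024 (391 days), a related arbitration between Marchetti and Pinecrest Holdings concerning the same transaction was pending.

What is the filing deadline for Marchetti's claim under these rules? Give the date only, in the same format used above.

Accrual is tied to discovery, so the period began on 13 July 2022 rather than on 21 September 2020 when the act occurred.
The untolled deadline — 3 years after 13 July 2022 — is 13 July 2025.
The pending related arbitration from 18 November 2023 to 13 December 2024 tolled the period for 391 days, extending the deadline to 8 August 2026.

8 August 2026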